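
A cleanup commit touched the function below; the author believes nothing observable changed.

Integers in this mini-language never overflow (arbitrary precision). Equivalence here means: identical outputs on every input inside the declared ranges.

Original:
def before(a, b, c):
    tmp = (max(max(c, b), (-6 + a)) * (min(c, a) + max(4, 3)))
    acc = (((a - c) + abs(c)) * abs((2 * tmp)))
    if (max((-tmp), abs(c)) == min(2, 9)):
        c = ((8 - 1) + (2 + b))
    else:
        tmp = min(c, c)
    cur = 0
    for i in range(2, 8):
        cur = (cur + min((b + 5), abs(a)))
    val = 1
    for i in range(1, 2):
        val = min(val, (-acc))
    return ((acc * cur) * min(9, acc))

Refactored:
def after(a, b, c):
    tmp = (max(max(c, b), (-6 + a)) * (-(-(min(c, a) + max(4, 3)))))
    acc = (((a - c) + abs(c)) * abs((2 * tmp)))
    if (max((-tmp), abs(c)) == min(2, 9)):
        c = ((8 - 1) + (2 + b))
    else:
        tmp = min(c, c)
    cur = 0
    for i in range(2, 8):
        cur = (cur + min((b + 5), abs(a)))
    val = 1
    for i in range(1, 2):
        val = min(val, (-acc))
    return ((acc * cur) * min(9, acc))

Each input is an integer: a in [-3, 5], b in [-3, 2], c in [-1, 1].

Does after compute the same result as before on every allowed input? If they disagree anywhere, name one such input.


The two are interchangeable: same computation, different form, and every declared input agrees.
Tracing a=-2, b=0, c=-1: before: tmp becomes 0; next acc becomes 0; next (max((-tmp), abs(c)) == min(2, 9)) evaluates to false; next tmp becomes -1; next cur becomes 0; next at i=2:; next cur becomes 2; next at i=3:; next cur becomes 4; next at i=4:; next cur becomes 6; next at i=5:; next cur becomes 8; next at i=6:; next cur becomes 10; next at i=7:; next cur becomes 12; next val becomes 1; next at i=1:; next val becomes 0; next final value 0 | after: tmp becomes 0; next acc becomes 0; next (max((-tmp), abs(c)) == min(2, 9)) evaluates to false; next tmp becomes -1; next cur becomes 0; next at i=2:; next cur becomes 2; next at i=3:; next cur becomes 4; next at i=4:; next cur becomes 6; next at i=5:; next cur becomes 8; next at i=6:; next cur becomes 10; next at i=7:; next cur becomes 12; next val becomes 1; next at i=1:; next val becomes 0; next final value 0 — matching result 0.
Checked all 162 inputs in the declared domain: the outputs agree on every one.
verdict: equivalent


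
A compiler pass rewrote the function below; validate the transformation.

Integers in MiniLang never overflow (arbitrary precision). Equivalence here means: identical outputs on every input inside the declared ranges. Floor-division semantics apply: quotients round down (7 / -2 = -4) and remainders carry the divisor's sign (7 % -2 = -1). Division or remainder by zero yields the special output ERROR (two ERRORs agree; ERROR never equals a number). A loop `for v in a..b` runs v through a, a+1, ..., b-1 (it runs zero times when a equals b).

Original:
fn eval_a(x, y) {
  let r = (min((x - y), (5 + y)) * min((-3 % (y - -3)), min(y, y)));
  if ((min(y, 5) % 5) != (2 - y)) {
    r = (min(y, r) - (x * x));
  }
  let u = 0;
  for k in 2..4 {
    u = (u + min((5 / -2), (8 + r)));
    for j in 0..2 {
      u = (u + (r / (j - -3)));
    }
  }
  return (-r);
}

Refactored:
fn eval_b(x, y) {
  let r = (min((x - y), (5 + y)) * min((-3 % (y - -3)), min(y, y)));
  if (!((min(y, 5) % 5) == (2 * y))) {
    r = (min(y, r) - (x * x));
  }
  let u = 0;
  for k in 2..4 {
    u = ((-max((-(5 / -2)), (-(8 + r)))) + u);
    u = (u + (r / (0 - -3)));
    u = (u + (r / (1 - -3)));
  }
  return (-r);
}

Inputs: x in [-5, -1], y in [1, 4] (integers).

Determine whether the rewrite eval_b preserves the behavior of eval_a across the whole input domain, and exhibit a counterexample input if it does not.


Not equivalent: x=-5, y=1 separates them (6 vs 31).
eval_a: r := -6 | ((min(y, 5) % 5) != (2 - y)): false | u := 0 | iter k=2: | u := -3 | iter j=0: | u := -5 | iter j=1: | u := -7 | iter k=3: | u := -10 | iter j=0: | u := -12 | iter j=1: | u := -14 | result 6
eval_b: r := -6 | (!((min(y, 5) % 5) == (2 * y))): true | r := -31 | u := 0 | iter k=2: | u := -23 | u := -34 | u := -42 | iter k=3: | u := -65 | u := -76 | u := -84 | result 31
verdict: not equivalent; witness: x=-5, y=1


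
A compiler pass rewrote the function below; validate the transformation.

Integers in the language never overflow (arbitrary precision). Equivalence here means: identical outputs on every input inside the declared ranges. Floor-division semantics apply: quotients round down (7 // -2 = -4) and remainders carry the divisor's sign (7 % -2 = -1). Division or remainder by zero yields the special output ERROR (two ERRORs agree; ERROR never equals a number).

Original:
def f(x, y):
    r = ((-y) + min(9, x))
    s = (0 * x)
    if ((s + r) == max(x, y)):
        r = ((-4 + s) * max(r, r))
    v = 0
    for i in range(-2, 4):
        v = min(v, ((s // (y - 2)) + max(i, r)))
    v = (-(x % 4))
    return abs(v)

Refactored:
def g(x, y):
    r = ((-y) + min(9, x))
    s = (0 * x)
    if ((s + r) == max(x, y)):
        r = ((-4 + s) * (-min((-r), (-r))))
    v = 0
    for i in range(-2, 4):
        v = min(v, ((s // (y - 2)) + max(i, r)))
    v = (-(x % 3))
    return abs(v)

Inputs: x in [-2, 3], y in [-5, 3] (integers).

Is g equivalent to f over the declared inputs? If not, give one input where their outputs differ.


The rewrite breaks on x=-2, y=-5, where the results are 2 and 1.
f: r = 3; s = 0; ((s + r) == max(x, y)) -> false; v = 0; [i=-2]; v = 0; [i=-1]; v = 0; [i=0]; v = 0; [i=1]; v = 0; [i=2]; v = 0; [i=3]; v = 0; v = -2; return 2
g: r = 3; s = 0; ((s + r) == max(x, y)) -> false; v = 0; [i=-2]; v = 0; [i=-1]; v = 0; [i=0]; v = 0; [i=1]; v = 0; [i=2]; v = 0; [i=3]; v = 0; v = -1; return 1
verdict: not equivalent; witness: x=-2, y=-5


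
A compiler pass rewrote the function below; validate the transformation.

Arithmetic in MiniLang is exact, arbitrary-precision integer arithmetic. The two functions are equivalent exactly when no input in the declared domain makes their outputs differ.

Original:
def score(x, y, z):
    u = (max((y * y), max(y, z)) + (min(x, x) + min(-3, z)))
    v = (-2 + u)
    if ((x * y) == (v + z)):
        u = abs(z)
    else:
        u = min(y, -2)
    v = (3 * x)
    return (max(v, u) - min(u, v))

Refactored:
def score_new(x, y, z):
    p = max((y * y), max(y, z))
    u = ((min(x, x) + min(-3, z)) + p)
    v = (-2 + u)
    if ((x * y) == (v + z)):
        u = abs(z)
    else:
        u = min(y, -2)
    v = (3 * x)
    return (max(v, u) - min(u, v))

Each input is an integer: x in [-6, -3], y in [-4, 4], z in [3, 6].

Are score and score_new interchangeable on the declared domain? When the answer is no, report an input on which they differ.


Although statement counts differ; also local variable names differ, 144/144 inputs agree.
verdict: equivalent


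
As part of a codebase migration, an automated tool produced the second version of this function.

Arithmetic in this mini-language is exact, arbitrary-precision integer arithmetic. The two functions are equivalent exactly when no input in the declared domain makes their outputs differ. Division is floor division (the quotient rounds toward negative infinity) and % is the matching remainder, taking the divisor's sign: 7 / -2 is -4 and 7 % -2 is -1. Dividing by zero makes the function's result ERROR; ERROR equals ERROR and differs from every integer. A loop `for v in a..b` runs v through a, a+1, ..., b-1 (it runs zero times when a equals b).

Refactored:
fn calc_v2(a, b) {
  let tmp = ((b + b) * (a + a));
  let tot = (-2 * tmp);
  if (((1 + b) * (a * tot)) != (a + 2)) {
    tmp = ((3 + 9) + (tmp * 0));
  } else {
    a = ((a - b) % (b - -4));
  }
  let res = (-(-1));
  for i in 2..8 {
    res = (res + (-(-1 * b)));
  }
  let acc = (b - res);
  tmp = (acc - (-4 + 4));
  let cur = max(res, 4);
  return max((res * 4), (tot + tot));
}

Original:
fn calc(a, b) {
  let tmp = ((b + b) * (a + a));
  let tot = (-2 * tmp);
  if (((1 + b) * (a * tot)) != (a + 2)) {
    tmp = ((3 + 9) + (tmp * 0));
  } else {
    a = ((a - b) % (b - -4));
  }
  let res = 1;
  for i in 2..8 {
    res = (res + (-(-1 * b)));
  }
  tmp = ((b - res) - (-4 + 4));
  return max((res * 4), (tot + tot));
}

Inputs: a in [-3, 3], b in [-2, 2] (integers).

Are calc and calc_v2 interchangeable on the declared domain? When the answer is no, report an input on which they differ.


Side by side, the visible changes include: constant usage differs, min/max/abs usage differs, statement counts differ, local variable names differ.
As a probe, take a=3, b=2: calc runs tmp becomes 24; next tot becomes -48; next (((1 + b) * (a * tot)) != (a + 2)) evaluates to true; next tmp becomes 12; next res becomes 1; next at i=2:; next res becomes 3; next at i=3:; next res becomes 5; next at i=4:; next res becomes 7; next at i=5:; next res becomes 9; next at i=6:; next res becomes 11; next at i=7:; next res becomes 13; next tmp becomes -11; next final value 52; calc_v2 runs tmp becomes 24; next tot becomes -48; next (((1 + b) * (a * tot)) != (a + 2)) evaluates to true; next tmp becomes 12; next res becomes 1; next at i=2:; next res becomes 3; next at i=3:; next res becomes 5; next at i=4:; next res becomes 7; next at i=5:; next res becomes 9; next at i=6:; next res becomes 11; next at i=7:; next res becomes 13; next acc becomes -11; next tmp becomes -11; next cur becomes 13; next final value 52; both end at 52.
Across all 35 domain points the two functions coincide.
verdict: equivalent


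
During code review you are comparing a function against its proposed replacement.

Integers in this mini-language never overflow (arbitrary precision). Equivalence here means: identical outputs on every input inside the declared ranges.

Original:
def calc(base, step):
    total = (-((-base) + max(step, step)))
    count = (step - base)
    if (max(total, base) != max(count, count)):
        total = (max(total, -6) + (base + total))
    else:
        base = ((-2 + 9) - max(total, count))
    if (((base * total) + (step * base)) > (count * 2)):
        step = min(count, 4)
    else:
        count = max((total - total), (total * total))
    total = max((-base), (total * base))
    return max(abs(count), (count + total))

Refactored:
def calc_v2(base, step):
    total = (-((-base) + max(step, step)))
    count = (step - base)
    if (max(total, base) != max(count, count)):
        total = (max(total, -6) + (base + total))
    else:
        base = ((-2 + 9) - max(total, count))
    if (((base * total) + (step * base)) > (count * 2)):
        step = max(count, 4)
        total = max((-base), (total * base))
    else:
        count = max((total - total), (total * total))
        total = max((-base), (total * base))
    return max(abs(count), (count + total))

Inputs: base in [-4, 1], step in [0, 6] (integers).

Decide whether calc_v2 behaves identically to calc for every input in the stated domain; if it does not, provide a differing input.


The one real change (`min(count, 4)` became `max(count, 4)`) has no effect anywhere in the declared ranges.
As a probe, take base=-4, step=0: calc runs total := -4 | count := 4 | (max(total, base) != max(count, count)): true | total := -12 | (((base * total) + (step * base)) > (count * 2)): true | step := 4 | total := 48 | result 52; calc_v2 runs total := -4 | count := 4 | (max(total, base) != max(count, count)): true | total := -12 | (((base * total) + (step * base)) > (count * 2)): true | step := 4 | total := 48 | result 52; both end at 52.
Sweeping the whole domain (42 inputs) finds no disagreement.
verdict: equivalent


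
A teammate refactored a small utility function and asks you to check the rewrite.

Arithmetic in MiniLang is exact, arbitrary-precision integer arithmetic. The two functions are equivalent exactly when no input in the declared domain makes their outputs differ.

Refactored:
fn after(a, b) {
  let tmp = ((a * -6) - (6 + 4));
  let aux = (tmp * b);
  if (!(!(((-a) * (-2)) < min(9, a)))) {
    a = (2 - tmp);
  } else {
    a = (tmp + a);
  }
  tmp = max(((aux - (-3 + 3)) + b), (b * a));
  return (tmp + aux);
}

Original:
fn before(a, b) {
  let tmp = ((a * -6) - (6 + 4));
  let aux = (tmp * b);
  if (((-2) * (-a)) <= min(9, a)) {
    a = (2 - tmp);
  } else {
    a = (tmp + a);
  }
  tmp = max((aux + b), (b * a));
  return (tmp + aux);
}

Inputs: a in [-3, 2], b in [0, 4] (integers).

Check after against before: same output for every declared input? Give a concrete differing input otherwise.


These are not equivalent — on a=0, b=1 the outputs split (2 vs -19).
before: tmp=-10, then aux=-10, then (((-2) * (-a)) <= min(9, a)) is true, then a=12, then tmp=12, then returns 2
after: tmp=-10, then aux=-10, then (!(!(((-a) * (-2)) < min(9, a)))) is false, then a=-10, then tmp=-9, then returns -19
verdict: not equivalent; witness: a=0, b=1


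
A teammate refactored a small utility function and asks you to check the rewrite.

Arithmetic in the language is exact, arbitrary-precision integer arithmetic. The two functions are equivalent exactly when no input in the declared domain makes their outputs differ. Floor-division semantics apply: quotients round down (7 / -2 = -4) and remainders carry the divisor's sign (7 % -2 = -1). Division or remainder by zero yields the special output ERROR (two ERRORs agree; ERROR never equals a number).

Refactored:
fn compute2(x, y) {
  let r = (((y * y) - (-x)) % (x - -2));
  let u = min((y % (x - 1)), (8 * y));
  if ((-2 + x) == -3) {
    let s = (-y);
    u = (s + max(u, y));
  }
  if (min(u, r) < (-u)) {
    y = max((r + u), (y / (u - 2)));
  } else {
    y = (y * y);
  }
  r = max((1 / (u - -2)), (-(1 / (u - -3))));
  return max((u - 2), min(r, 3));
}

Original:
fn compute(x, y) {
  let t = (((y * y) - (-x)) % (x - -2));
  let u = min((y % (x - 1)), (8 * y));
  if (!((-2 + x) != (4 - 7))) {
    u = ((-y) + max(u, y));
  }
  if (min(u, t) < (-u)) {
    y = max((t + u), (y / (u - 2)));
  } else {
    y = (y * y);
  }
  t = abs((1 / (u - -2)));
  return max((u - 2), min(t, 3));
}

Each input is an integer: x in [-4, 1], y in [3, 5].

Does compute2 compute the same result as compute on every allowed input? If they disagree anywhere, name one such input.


The rewrite breaks on x=-3, y=5, where the results are 1 and ERROR.
compute: t=0, then u=-3, then (!((-2 + x) != (4 - 7))) is false, then (min(u, t) < (-u)) is true, then y=-1, then t=1, then returns 1
compute2: r=0, then u=-3, then ((-2 + x) == -3) is false, then (min(u, r) < (-u)) is true, then y=-1, then a zero divisor aborts: ERROR
verdict: not equivalent; witness: x=-3, y=5


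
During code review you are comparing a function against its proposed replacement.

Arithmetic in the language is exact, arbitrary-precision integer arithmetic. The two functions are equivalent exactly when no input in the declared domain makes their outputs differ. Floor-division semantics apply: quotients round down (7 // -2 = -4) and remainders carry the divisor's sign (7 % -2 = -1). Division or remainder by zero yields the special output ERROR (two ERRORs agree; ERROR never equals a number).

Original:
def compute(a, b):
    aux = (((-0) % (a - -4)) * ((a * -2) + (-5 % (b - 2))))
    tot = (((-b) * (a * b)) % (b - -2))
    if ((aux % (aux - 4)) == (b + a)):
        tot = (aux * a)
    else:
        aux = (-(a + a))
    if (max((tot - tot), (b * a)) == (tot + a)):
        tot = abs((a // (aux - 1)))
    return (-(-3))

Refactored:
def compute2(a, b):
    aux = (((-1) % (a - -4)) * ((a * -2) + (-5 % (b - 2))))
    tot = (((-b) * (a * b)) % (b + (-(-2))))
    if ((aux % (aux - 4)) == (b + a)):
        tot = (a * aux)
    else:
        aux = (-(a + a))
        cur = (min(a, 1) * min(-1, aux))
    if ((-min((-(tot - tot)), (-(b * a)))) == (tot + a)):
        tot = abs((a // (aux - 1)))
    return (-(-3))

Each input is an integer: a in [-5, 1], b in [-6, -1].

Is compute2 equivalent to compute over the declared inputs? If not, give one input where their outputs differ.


Try a=-2, b=-3.
compute: aux becomes 0; next tot becomes 0; next ((aux % (aux - 4)) == (b + a)) evaluates to false; next aux becomes 4; next (max((tot - tot), (b * a)) == (tot + a)) evaluates to false; next final value 3
compute2: aux becomes 4; next tot becomes 0; next hits division by zero so the output is ERROR
3 and ERROR differ, so these are not the same function on this domain.
verdict: not equivalent; witness: a=-2, b=-3


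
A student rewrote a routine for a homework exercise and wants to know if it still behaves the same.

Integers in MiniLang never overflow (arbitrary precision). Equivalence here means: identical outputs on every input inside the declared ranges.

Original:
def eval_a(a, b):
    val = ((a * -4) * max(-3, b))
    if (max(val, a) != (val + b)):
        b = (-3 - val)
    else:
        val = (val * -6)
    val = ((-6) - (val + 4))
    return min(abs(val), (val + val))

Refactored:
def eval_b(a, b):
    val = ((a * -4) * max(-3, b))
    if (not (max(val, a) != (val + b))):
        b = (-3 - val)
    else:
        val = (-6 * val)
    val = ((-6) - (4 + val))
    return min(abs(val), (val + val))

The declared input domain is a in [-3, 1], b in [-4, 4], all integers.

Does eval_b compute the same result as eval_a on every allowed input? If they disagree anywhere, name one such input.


Try a=-3, b=-4.
eval_a: val := -36 | (max(val, a) != (val + b)): true | b := 33 | val := 26 | result 26
eval_b: val := -36 | (not (max(val, a) != (val + b))): false | val := 216 | val := -226 | result -452
26 and -452 differ, so these are not the same function on this domain.
verdict: not equivalent; witness: a=-3, b=-4


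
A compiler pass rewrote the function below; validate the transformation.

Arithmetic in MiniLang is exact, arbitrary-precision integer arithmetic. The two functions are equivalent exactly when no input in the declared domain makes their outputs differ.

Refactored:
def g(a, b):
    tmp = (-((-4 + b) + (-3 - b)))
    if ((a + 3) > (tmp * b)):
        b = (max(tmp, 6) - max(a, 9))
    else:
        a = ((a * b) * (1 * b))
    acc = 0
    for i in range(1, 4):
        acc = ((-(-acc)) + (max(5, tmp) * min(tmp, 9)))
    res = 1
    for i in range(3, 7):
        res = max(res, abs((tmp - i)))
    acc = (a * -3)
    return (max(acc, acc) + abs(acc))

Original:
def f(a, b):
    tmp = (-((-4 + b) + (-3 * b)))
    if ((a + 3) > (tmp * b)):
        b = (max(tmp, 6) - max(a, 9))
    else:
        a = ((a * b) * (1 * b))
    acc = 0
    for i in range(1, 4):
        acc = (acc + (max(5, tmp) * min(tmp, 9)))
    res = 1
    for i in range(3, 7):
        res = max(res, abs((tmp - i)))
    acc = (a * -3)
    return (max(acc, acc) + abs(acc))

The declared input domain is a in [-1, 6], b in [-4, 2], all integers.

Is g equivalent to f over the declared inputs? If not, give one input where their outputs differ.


There is a counterexample at a=-1, b=-4: 96 on one side, 6 on the other.
f: tmp becomes -4; next ((a + 3) > (tmp * b)) evaluates to false; next a becomes -16; next acc becomes 0; next at i=1:; next acc becomes -20; next at i=2:; next acc becomes -40; next at i=3:; next acc becomes -60; next res becomes 1; next at i=3:; next res becomes 7; next at i=4:; next res becomes 8; next at i=5:; next res becomes 9; next at i=6:; next res becomes 10; next acc becomes 48; next final value 96
g: tmp becomes 7; next ((a + 3) > (tmp * b)) evaluates to true; next b becomes -2; next acc becomes 0; next at i=1:; next acc becomes 49; next at i=2:; next acc becomes 98; next at i=3:; next acc becomes 147; next res becomes 1; next at i=3:; next res becomes 4; next at i=4:; next res becomes 4; next at i=5:; next res becomes 4; next at i=6:; next res becomes 4; next acc becomes 3; next final value 6
verdict: not equivalent; witness: a=-1, b=-4


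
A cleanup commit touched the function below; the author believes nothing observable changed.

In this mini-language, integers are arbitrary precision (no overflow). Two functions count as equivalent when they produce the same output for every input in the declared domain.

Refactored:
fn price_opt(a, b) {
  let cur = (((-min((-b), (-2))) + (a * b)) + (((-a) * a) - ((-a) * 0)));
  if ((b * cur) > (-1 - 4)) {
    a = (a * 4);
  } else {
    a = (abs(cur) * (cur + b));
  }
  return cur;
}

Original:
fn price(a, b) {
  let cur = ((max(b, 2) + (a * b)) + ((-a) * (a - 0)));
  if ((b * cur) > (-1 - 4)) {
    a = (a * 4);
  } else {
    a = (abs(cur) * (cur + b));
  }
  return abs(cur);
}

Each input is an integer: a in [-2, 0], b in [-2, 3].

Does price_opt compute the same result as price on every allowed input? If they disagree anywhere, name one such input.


On input a=-2, b=0, price returns 2 while price_opt returns -2.
verdict: not equivalent; witness: a=-2, b=0


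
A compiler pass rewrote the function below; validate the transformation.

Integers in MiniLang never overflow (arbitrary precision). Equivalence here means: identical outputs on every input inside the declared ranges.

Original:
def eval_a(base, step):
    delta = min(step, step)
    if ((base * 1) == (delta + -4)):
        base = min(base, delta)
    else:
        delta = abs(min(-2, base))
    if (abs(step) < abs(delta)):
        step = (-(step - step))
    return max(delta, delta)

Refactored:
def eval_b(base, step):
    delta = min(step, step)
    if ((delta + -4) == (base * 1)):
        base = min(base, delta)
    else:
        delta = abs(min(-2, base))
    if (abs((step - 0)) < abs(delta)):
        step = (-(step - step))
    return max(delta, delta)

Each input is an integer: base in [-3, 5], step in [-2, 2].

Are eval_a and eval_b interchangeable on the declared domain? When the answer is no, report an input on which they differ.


The two are interchangeable: arithmetic usage differs; also constant usage differs, and every declared input agrees.
Spot check at base=-2, step=-2 — eval_a: delta = -2; ((base * 1) == (delta + -4)) -> false; delta = 2; (abs(step) < abs(delta)) -> false; return 2. eval_b: delta = -2; ((delta + -4) == (base * 1)) -> false; delta = 2; (abs((step - 0)) < abs(delta)) -> false; return 2. Both give 2.
Across all 45 domain points the two functions coincide.
verdict: equivalent


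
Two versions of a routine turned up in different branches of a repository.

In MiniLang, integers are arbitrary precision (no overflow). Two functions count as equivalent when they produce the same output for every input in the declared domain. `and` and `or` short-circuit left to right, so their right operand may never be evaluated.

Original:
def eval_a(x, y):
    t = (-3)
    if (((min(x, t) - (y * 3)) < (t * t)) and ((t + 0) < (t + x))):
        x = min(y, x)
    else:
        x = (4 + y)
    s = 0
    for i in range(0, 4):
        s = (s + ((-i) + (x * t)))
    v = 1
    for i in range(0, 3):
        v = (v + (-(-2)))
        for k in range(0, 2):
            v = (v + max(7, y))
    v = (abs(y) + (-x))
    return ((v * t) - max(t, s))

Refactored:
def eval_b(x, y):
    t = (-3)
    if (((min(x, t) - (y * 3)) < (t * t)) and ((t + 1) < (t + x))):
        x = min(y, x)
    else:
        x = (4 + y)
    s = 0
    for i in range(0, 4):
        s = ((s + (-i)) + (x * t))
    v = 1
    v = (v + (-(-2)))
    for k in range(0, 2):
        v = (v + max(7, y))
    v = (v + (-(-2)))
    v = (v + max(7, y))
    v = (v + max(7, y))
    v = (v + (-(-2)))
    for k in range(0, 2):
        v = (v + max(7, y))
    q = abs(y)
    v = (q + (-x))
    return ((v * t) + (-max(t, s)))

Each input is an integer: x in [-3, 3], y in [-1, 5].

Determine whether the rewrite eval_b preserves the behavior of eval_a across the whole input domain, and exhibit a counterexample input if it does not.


These are not equivalent — on x=1, y=-1 the outputs split (-12 vs 9).
eval_a: t=-3, then (((min(x, t) - (y * 3)) < (t * t)) and ((t + 0) < (t + x))) is true, then x=-1, then s=0, then (i=0), then s=3, then (i=1), then s=5, then (i=2), then s=6, then (i=3), then s=6, then v=1, then (i=0), then v=3, then (k=0), then v=10, then (k=1), then v=17, then (i=1), then v=19, then (k=0), then v=26, then (k=1), then v=33, then (i=2), then v=35, then (k=0), then v=42, then (k=1), then v=49, then v=2, then returns -12
eval_b: t=-3, then (((min(x, t) - (y * 3)) < (t * t)) and ((t + 1) < (t + x))) is false, then x=3, then s=0, then (i=0), then s=-9, then (i=1), then s=-19, then (i=2), then s=-30, then (i=3), then s=-42, then v=1, then v=3, then (k=0), then v=10, then (k=1), then v=17, then v=19, then v=26, then v=33, then v=35, then (k=0), then v=42, then (k=1), then v=49, then q=1, then v=-2, then returns 9
verdict: not equivalent; witness: x=1, y=-1


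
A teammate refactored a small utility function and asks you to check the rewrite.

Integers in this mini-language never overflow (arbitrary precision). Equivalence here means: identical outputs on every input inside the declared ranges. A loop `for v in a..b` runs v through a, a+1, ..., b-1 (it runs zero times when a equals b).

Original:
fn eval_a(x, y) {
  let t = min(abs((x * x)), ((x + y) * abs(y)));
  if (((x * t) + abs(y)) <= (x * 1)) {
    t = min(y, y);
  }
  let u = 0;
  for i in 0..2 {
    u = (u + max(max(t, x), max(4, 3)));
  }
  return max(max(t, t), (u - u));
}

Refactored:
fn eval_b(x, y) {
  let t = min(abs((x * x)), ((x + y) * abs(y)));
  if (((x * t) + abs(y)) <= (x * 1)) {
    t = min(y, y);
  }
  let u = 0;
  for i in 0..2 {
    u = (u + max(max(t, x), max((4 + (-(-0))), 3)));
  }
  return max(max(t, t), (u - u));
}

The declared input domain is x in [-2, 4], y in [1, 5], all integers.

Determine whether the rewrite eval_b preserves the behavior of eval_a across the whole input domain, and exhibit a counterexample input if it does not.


Equivalent — the differences include constant usage differs, arithmetic usage differs, yet no declared input distinguishes the two.
As a probe, take x=0, y=4: eval_a runs t := 0 | (((x * t) + abs(y)) <= (x * 1)): false | u := 0 | iter i=0: | u := 4 | iter i=1: | u := 8 | result 0; eval_b runs t := 0 | (((x * t) + abs(y)) <= (x * 1)): false | u := 0 | iter i=0: | u := 4 | iter i=1: | u := 8 | result 0; both end at 0.
Checked all 35 inputs in the declared domain: the outputs agree on every one.
verdict: equivalent


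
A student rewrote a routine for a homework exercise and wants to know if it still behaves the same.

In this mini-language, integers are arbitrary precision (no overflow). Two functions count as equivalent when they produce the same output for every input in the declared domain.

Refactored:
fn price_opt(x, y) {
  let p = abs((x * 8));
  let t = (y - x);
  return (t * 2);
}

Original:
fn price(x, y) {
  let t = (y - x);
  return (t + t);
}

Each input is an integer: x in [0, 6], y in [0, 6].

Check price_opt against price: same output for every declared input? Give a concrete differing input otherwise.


A substantive addition is an assignment to `p` whose value nothing reads; no result depends on it; all 49 inputs agree.
verdict: equivalent


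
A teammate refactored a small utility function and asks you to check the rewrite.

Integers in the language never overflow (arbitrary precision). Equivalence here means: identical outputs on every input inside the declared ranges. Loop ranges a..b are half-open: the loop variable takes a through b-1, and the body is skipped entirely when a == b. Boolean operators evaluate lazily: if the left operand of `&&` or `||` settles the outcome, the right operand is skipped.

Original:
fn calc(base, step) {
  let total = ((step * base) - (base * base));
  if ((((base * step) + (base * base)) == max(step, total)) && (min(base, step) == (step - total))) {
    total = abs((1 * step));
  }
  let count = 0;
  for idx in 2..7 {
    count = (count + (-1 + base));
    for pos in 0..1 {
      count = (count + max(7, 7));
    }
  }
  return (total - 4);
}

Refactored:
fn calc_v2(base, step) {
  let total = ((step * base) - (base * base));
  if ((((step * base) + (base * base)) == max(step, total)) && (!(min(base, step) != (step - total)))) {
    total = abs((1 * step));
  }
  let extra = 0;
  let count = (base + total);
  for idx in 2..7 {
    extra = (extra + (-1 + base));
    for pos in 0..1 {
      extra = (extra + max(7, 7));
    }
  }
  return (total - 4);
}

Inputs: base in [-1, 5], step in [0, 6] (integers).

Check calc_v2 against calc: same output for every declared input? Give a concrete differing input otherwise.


Reading the diff, among the changes: arithmetic usage differs; and comparison usage differs; and local variable names differ; and statement counts differ; and boolean connective usage differs.
Tracing base=2, step=6: calc: total becomes 8; next ((((base * step) + (base * base)) == max(step, total)) && (min(base, step) == (step - total))) evaluates to false; next count becomes 0; next at idx=2:; next count becomes 1; next at pos=0:; next count becomes 8; next at idx=3:; next count becomes 9; next at pos=0:; next count becomes 16; next at idx=4:; next count becomes 17; next at pos=0:; next count becomes 24; next at idx=5:; next count becomes 25; next at pos=0:; next count becomes 32; next at idx=6:; next count becomes 33; next at pos=0:; next count becomes 40; next final value 4 | calc_v2: total becomes 8; next ((((step * base) + (base * base)) == max(step, total)) && (!(min(base, step) != (step - total)))) evaluates to false; next extra becomes 0; next count becomes 10; next at idx=2:; next extra becomes 1; next at pos=0:; next extra becomes 8; next at idx=3:; next extra becomes 9; next at pos=0:; next extra becomes 16; next at idx=4:; next extra becomes 17; next at pos=0:; next extra becomes 24; next at idx=5:; next extra becomes 25; next at pos=0:; next extra becomes 32; next at idx=6:; next extra becomes 33; next at pos=0:; next extra becomes 40; next final value 4 — matching result 4.
Every one of the 49 inputs gives matching results.
verdict: equivalent


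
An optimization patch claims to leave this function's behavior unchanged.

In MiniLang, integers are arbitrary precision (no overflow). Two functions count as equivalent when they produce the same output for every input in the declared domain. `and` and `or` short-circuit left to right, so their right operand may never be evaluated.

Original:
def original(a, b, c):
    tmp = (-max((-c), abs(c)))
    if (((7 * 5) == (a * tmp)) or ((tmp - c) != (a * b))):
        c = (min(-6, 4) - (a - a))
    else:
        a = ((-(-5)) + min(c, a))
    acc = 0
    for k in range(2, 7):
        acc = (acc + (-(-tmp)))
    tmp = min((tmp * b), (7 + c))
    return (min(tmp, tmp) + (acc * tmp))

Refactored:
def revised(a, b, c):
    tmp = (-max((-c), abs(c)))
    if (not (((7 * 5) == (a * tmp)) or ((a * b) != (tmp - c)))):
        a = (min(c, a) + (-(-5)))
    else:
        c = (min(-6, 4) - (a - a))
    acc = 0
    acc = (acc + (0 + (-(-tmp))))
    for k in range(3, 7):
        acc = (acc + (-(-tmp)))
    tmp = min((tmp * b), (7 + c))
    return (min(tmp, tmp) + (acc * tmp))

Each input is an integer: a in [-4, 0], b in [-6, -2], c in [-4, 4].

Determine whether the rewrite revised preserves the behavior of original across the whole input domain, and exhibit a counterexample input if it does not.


Behavior is preserved: although arithmetic usage differs, and constant usage differs, and statement counts differ, and boolean connective usage differs, and loop structure differs, the outputs never diverge.
As a probe, take a=-2, b=-5, c=2: original runs tmp=-2, then (((7 * 5) == (a * tmp)) or ((tmp - c) != (a * b))) is true, then c=-6, then acc=0, then (k=2), then acc=-2, then (k=3), then acc=-4, then (k=4), then acc=-6, then (k=5), then acc=-8, then (k=6), then acc=-10, then tmp=1, then returns -9; revised runs tmp=-2, then (not (((7 * 5) == (a * tmp)) or ((a * b) != (tmp - c)))) is false, then c=-6, then acc=0, then acc=-2, then (k=3), then acc=-4, then (k=4), then acc=-6, then (k=5), then acc=-8, then (k=6), then acc=-10, then tmp=1, then returns -9; both end at -9.
Across all 225 domain points the two functions coincide.
verdict: equivalent


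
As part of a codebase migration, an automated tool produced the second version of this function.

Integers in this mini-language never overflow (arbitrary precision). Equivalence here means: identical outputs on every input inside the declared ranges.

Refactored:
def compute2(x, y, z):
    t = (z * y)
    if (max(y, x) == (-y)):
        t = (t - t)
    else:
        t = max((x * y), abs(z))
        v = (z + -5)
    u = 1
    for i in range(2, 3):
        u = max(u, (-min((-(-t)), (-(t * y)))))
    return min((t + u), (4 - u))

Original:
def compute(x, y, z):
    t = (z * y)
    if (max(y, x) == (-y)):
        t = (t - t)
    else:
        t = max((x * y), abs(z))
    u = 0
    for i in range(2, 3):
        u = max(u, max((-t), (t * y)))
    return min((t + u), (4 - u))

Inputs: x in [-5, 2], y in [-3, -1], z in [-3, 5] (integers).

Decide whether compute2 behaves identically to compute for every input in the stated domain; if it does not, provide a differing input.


The rewrite breaks on x=-5, y=-3, z=-3, where the results are 4 and 3.
compute: t := 9 | (max(y, x) == (-y)): false | t := 15 | u := 0 | iter i=2: | u := 0 | result 4
compute2: t := 9 | (max(y, x) == (-y)): false | t := 15 | v := -8 | u := 1 | iter i=2: | u := 1 | result 3
verdict: not equivalent; witness: x=-5, y=-3, z=-3


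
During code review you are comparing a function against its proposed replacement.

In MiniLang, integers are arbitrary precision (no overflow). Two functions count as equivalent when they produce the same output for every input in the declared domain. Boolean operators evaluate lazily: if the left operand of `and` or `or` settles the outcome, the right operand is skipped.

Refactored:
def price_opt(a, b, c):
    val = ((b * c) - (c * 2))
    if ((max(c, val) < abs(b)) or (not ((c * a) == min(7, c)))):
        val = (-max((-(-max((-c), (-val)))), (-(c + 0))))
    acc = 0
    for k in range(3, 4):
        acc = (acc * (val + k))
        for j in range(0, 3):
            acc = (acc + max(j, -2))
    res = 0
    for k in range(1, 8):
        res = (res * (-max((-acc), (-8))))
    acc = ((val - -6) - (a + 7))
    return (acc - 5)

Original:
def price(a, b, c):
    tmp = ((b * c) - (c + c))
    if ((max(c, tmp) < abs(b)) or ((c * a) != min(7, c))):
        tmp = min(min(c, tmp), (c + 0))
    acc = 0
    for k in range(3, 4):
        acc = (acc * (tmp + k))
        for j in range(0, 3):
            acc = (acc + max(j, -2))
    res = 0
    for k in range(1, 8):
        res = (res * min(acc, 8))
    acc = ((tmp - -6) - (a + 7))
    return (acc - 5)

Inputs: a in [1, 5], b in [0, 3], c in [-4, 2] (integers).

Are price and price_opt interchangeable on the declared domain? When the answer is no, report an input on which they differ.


This is a faithful refactor — local variable names differ, plus boolean connective usage differs, plus constant usage differs, plus comparison usage differs, plus arithmetic usage differs, plus min/max/abs usage differs, but the computed results match everywhere.
One worked example (a=2, b=3, c=-1) — price: tmp becomes -1; next ((max(c, tmp) < abs(b)) or ((c * a) != min(7, c))) evaluates to true; next tmp becomes -1; next acc becomes 0; next at k=3:; next acc becomes 0; next at j=0:; next acc becomes 0; next at j=1:; next acc becomes 1; next at j=2:; next acc becomes 3; next res becomes 0; next at k=1:; next res becomes 0; next at k=2:; next res becomes 0; next at k=3:; next res becomes 0; next at k=4:; next res becomes 0; next at k=5:; next res becomes 0; next at k=6:; next res becomes 0; next at k=7:; next res becomes 0; next acc becomes -4; next final value -9; price_opt: val becomes -1; next ((max(c, val) < abs(b)) or (not ((c * a) == min(7, c)))) evaluates to true; next val becomes -1; next acc becomes 0; next at k=3:; next acc becomes 0; next at j=0:; next acc becomes 0; next at j=1:; next acc becomes 1; next at j=2:; next acc becomes 3; next res becomes 0; next at k=1:; next res becomes 0; next at k=2:; next res becomes 0; next at k=3:; next res becomes 0; next at k=4:; next res becomes 0; next at k=5:; next res becomes 0; next at k=6:; next res becomes 0; next at k=7:; next res becomes 0; next acc becomes -4; next final value -9; agreement on -9.
An exhaustive pass over the 140 declared inputs shows identical outputs.
verdict: equivalent


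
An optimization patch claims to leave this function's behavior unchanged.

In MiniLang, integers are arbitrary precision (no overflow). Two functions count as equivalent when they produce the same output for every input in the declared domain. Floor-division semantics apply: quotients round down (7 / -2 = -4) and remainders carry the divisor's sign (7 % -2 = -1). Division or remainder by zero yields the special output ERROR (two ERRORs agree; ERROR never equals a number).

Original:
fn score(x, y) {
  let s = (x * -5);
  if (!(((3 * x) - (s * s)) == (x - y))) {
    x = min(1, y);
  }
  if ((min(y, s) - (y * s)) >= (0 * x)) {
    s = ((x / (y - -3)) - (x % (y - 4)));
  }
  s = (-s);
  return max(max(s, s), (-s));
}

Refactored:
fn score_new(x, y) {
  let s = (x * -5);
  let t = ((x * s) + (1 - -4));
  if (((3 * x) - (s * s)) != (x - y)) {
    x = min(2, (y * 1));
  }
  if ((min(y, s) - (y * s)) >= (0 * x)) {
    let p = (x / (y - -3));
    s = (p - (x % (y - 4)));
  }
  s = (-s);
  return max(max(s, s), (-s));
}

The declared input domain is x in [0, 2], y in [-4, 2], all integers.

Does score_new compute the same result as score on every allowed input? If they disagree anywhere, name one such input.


There is a counterexample at x=0, y=2: 1 on one side, 0 on the other.
score: s becomes 0; next (!(((3 * x) - (s * s)) == (x - y))) evaluates to true; next x becomes 1; next ((min(y, s) - (y * s)) >= (0 * x)) evaluates to true; next s becomes 1; next s becomes -1; next final value 1
score_new: s becomes 0; next t becomes 5; next (((3 * x) - (s * s)) != (x - y)) evaluates to true; next x becomes 2; next ((min(y, s) - (y * s)) >= (0 * x)) evaluates to true; next p becomes 0; next s becomes 0; next s becomes 0; next final value 0
verdict: not equivalent; witness: x=0, y=2


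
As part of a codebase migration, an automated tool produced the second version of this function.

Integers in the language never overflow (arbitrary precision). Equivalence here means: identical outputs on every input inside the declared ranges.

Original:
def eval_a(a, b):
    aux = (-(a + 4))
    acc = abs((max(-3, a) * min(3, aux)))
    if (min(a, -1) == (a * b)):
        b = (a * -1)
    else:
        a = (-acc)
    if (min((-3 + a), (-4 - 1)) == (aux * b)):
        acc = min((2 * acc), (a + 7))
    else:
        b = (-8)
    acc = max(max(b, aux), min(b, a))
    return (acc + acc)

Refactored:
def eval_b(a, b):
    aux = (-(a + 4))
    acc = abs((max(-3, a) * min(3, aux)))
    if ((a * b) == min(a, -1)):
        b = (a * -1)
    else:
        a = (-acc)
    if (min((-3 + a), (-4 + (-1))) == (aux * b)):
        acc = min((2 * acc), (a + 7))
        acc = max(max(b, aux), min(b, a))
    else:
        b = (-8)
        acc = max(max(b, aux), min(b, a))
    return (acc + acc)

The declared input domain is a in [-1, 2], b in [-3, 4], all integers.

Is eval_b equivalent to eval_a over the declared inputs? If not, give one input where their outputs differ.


This is a faithful refactor — min/max/abs usage differs; and statement counts differ; and arithmetic usage differs, but the computed results match everywhere.
One worked example (a=-1, b=2) — eval_a: aux = -3; acc = 3; (min(a, -1) == (a * b)) -> false; a = -3; (min((-3 + a), (-4 - 1)) == (aux * b)) -> true; acc = 4; acc = 2; return 4; eval_b: aux = -3; acc = 3; ((a * b) == min(a, -1)) -> false; a = -3; (min((-3 + a), (-4 + (-1))) == (aux * b)) -> true; acc = 4; acc = 2; return 4; agreement on 4.
Checked all 32 inputs in the declared domain: the outputs agree on every one.
verdict: equivalent


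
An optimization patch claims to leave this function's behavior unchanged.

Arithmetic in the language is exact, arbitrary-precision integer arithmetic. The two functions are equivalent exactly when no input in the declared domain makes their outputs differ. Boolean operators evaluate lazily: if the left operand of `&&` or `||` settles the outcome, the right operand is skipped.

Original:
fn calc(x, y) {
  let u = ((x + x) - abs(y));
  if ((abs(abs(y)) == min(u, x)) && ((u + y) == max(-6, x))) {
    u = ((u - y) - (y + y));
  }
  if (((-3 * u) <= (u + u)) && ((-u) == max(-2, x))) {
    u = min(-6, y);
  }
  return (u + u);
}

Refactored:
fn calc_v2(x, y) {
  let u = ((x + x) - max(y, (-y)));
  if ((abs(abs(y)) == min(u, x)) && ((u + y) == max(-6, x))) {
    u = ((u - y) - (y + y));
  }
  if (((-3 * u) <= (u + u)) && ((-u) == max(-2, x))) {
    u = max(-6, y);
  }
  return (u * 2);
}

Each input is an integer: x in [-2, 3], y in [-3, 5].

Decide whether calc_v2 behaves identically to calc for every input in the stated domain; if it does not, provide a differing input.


Take x=0, y=0.
calc: u = 0; ((abs(abs(y)) == min(u, x)) && ((u + y) == max(-6, x))) -> true; u = 0; (((-3 * u) <= (u + u)) && ((-u) == max(-2, x))) -> true; u = -6; return -12
calc_v2: u = 0; ((abs(abs(y)) == min(u, x)) && ((u + y) == max(-6, x))) -> true; u = 0; (((-3 * u) <= (u + u)) && ((-u) == max(-2, x))) -> true; u = 0; return 0
-12 vs 0 — the two versions disagree here.
verdict: not equivalent; witness: x=0, y=0
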